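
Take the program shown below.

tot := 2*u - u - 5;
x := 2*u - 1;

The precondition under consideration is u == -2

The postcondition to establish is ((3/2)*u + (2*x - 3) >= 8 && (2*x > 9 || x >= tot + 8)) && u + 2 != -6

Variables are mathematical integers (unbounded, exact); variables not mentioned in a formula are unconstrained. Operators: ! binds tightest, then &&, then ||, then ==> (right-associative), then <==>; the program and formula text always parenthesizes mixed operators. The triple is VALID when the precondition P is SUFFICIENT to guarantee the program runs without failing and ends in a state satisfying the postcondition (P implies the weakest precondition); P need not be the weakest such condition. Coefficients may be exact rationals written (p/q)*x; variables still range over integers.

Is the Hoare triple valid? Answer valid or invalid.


Working backward. After the program, the postcondition ((3/2)*u + (2*x - 3) >= 8 && (2*x > 9 || x >= tot + 8)) && u + 2 != -6 must hold; in canonical form it is (3/2)*u + 2*x >= 11 && (2*x > 9 || x >= tot + 8) && u != -8.
Before x := 2*u - 1: (11/2)*u >= 13 && (4*u > 11 || 2*u >= tot + 9) && u != -8
Before tot := 2*u - u - 5: (11/2)*u >= 13 && (4*u > 11 || u >= 4) && u != -8
The weakest precondition is (11/2)*u >= 13 && (4*u > 11 || u >= 4) && u != -8.
Check whether u == -2 implies it.
Countermodel: at the initial state u = -2, the precondition holds but the weakest precondition fails.
Answer: invalid


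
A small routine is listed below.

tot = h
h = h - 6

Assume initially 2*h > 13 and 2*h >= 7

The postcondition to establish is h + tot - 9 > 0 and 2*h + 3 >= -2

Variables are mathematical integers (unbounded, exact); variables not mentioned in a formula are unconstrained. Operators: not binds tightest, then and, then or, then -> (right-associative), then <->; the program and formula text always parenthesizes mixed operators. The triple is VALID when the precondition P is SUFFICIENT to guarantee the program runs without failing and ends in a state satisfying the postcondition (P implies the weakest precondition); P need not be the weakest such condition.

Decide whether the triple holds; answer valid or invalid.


Working backward. After the program, the postcondition h + tot - 9 > 0 and 2*h + 3 >= -2 must hold; in canonical form it is h + tot > 9 and 2*h >= -5.
Before h := h - 6: h + tot > 15 and 2*h >= 7
Before tot := h: 2*h > 15 and 2*h >= 7
The weakest precondition is 2*h > 15 and 2*h >= 7.
Check whether 2*h > 13 and 2*h >= 7 implies it.
Countermodel: at the initial state h = 7, the precondition holds but the weakest precondition fails.
Answer: invalid


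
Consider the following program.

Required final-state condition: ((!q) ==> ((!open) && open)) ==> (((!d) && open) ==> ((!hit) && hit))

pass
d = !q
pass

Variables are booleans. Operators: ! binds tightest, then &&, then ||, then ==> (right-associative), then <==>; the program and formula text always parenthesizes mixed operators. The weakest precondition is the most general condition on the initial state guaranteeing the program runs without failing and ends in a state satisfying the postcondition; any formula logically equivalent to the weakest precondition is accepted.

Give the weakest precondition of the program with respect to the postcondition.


Working backward. After the program, the postcondition ((!q) ==> ((!open) && open)) ==> (((!d) && open) ==> ((!hit) && hit)) must hold; in canonical form it is q ==> (!((!d) && open)).
Before skip: q ==> (!((!d) && open))
Before d := !q: q ==> (!(q && open))
Before skip: q ==> (!(q && open))
Answer: WP = q ==> (!(q && open))


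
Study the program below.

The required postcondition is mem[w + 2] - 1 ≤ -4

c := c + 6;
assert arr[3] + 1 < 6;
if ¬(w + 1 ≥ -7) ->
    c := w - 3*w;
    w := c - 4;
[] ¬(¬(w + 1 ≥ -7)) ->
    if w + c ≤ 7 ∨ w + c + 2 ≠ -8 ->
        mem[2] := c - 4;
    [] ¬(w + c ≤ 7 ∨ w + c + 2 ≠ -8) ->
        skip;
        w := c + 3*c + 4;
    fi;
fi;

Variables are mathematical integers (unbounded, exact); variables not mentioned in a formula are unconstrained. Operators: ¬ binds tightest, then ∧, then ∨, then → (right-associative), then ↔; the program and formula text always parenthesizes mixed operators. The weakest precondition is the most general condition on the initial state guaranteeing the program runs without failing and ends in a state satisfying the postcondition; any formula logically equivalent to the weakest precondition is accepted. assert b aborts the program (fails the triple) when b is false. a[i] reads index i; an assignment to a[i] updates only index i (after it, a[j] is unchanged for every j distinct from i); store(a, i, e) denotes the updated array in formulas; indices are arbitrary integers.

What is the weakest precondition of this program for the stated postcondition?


Working backward. After the program, the postcondition mem[w + 2] - 1 ≤ -4 must hold; in canonical form it is mem[w + 2] ≤ -3.
Then branch requires mem[-2*w - 2] ≤ -3; else branch requires ((c + w ≤ 7 ∨ c + w ≠ -10) → store(mem, 2, c - 4)[w + 2] ≤ -3) ∧ ((¬(c + w ≤ 7 ∨ c + w ≠ -10)) → mem[4*c + 6] ≤ -3).
Before the if: ((¬(w ≥ -8)) → mem[-2*w - 2] ≤ -3) ∧ (w ≥ -8 → (((c + w ≤ 7 ∨ c + w ≠ -10) → store(mem, 2, c - 4)[w + 2] ≤ -3) ∧ ((¬(c + w ≤ 7 ∨ c + w ≠ -10)) → mem[4*c + 6] ≤ -3)))
Before assert arr[3] + 1 < 6: arr[3] < 5 ∧ ((¬(w ≥ -8)) → mem[-2*w - 2] ≤ -3) ∧ (w ≥ -8 → (((c + w ≤ 7 ∨ c + w ≠ -10) → store(mem, 2, c - 4)[w + 2] ≤ -3) ∧ ((¬(c + w ≤ 7 ∨ c + w ≠ -10)) → mem[4*c + 6] ≤ -3)))
Before c := c + 6: arr[3] < 5 ∧ ((¬(w ≥ -8)) → mem[-2*w - 2] ≤ -3) ∧ (w ≥ -8 → (((c + w ≤ 1 ∨ c + w ≠ -16) → store(mem, 2, c + 2)[w + 2] ≤ -3) ∧ ((¬(c + w ≤ 1 ∨ c + w ≠ -16)) → mem[4*c + 30] ≤ -3)))
Answer: WP = arr[3] < 5 ∧ ((¬(w ≥ -8)) → mem[-2*w - 2] ≤ -3) ∧ (w ≥ -8 → (((c + w ≤ 1 ∨ c + w ≠ -16) → store(mem, 2, c + 2)[w + 2] ≤ -3) ∧ ((¬(c + w ≤ 1 ∨ c + w ≠ -16)) → mem[4*c + 30] ≤ -3)))


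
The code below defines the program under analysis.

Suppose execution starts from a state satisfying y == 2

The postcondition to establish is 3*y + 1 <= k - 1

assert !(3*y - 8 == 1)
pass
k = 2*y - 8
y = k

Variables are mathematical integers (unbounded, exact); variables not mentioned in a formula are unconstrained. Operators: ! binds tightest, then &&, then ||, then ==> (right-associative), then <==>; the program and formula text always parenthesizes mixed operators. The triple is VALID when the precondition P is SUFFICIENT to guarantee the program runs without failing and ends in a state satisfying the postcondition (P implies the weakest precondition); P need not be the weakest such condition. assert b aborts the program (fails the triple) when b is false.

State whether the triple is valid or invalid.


Working backward. After the program, the postcondition 3*y + 1 <= k - 1 must hold; in canonical form it is 3*y <= k - 2.
Before y := k: 2*k <= -2
Before k := 2*y - 8: 4*y <= 14
Before skip: 4*y <= 14
Before assert !(3*y - 8 == 1): (!(3*y == 9)) && 4*y <= 14
The weakest precondition is (!(3*y == 9)) && 4*y <= 14.
Check whether y == 2 implies it.
Every state satisfying the precondition satisfies the weakest precondition: the implication holds.
Answer: valid


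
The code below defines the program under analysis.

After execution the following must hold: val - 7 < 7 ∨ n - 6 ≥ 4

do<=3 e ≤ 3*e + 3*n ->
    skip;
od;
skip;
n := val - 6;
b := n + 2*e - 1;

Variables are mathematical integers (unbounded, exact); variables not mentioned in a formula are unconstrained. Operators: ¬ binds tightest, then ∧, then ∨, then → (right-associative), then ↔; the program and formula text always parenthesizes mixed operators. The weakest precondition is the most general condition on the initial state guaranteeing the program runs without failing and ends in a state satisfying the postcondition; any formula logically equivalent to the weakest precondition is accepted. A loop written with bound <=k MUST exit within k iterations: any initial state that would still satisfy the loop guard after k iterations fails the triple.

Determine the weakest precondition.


Working backward. After the program, the postcondition val - 7 < 7 ∨ n - 6 ≥ 4 must hold; in canonical form it is val < 14 ∨ n ≥ 10.
Before b := n + 2*e - 1: val < 14 ∨ n ≥ 10
Before n := val - 6: val < 14 ∨ val ≥ 16
Before skip: val < 14 ∨ val ≥ 16
Before the loop (bound <=3), unroll the exhaustion recursion (WP_0 = exit-now case; WP_j = one more guarded iteration, up to j = 3):
  WP_0: (¬(2*e + 3*n ≥ 0)) ∧ (val < 14 ∨ val ≥ 16)
  WP_1: (2*e + 3*n ≥ 0 → ((¬(2*e + 3*n ≥ 0)) ∧ (val < 14 ∨ val ≥ 16))) ∧ ((¬(2*e + 3*n ≥ 0)) → (val < 14 ∨ val ≥ 16))
  WP_2: (2*e + 3*n ≥ 0 → ((2*e + 3*n ≥ 0 → ((¬(2*e + 3*n ≥ 0)) ∧ (val < 14 ∨ val ≥ 16))) ∧ ((¬(2*e + 3*n ≥ 0)) → (val < 14 ∨ val ≥ 16)))) ∧ ((¬(2*e + 3*n ≥ 0)) → (val < 14 ∨ val ≥ 16))
  WP_3: (2*e + 3*n ≥ 0 → ((2*e + 3*n ≥ 0 → ((2*e + 3*n ≥ 0 → ((¬(2*e + 3*n ≥ 0)) ∧ (val < 14 ∨ val ≥ 16))) ∧ ((¬(2*e + 3*n ≥ 0)) → (val < 14 ∨ val ≥ 16)))) ∧ ((¬(2*e + 3*n ≥ 0)) → (val < 14 ∨ val ≥ 16)))) ∧ ((¬(2*e + 3*n ≥ 0)) → (val < 14 ∨ val ≥ 16))
So before the loop: (2*e + 3*n ≥ 0 → ((2*e + 3*n ≥ 0 → ((2*e + 3*n ≥ 0 → ((¬(2*e + 3*n ≥ 0)) ∧ (val < 14 ∨ val ≥ 16))) ∧ ((¬(2*e + 3*n ≥ 0)) → (val < 14 ∨ val ≥ 16)))) ∧ ((¬(2*e + 3*n ≥ 0)) → (val < 14 ∨ val ≥ 16)))) ∧ ((¬(2*e + 3*n ≥ 0)) → (val < 14 ∨ val ≥ 16))
Answer: WP = (2*e + 3*n ≥ 0 → ((2*e + 3*n ≥ 0 → ((2*e + 3*n ≥ 0 → ((¬(2*e + 3*n ≥ 0)) ∧ (val < 14 ∨ val ≥ 16))) ∧ ((¬(2*e + 3*n ≥ 0)) → (val < 14 ∨ val ≥ 16)))) ∧ ((¬(2*e + 3*n ≥ 0)) → (val < 14 ∨ val ≥ 16)))) ∧ ((¬(2*e + 3*n ≥ 0)) → (val < 14 ∨ val ≥ 16))


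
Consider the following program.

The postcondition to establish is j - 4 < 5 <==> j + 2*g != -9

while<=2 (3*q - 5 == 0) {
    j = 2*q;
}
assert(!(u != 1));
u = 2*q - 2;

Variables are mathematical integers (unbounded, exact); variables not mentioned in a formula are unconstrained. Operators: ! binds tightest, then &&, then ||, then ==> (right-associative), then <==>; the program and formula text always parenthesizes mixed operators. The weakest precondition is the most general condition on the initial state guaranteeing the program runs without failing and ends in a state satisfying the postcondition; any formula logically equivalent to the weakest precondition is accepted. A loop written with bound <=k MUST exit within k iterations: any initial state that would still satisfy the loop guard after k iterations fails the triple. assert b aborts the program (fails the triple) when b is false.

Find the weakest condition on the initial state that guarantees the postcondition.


Working backward. After the program, the postcondition j - 4 < 5 <==> j + 2*g != -9 must hold; in canonical form it is j < 9 <==> 2*g + j != -9.
Before u := 2*q - 2: j < 9 <==> 2*g + j != -9
Before assert !(u != 1): (!(u != 1)) && (j < 9 <==> 2*g + j != -9)
Before the loop (bound <=2), unroll the exhaustion recursion (WP_0 = exit-now case; WP_j = one more guarded iteration, up to j = 2):
  WP_0: (!(3*q == 5)) && (!(u != 1)) && (j < 9 <==> 2*g + j != -9)
  WP_1: (3*q == 5 ==> ((!(3*q == 5)) && (!(u != 1)) && (2*q < 9 <==> 2*g + 2*q != -9))) && ((!(3*q == 5)) ==> ((!(u != 1)) && (j < 9 <==> 2*g + j != -9)))
  WP_2: (3*q == 5 ==> ((3*q == 5 ==> ((!(3*q == 5)) && (!(u != 1)) && (2*q < 9 <==> 2*g + 2*q != -9))) && ((!(3*q == 5)) ==> ((!(u != 1)) && (2*q < 9 <==> 2*g + 2*q != -9))))) && ((!(3*q == 5)) ==> ((!(u != 1)) && (j < 9 <==> 2*g + j != -9)))
So before the loop: (3*q == 5 ==> ((3*q == 5 ==> ((!(3*q == 5)) && (!(u != 1)) && (2*q < 9 <==> 2*g + 2*q != -9))) && ((!(3*q == 5)) ==> ((!(u != 1)) && (2*q < 9 <==> 2*g + 2*q != -9))))) && ((!(3*q == 5)) ==> ((!(u != 1)) && (j < 9 <==> 2*g + j != -9)))
Answer: WP = (3*q == 5 ==> ((3*q == 5 ==> ((!(3*q == 5)) && (!(u != 1)) && (2*q < 9 <==> 2*g + 2*q != -9))) && ((!(3*q == 5)) ==> ((!(u != 1)) && (2*q < 9 <==> 2*g + 2*q != -9))))) && ((!(3*q == 5)) ==> ((!(u != 1)) && (j < 9 <==> 2*g + j != -9)))


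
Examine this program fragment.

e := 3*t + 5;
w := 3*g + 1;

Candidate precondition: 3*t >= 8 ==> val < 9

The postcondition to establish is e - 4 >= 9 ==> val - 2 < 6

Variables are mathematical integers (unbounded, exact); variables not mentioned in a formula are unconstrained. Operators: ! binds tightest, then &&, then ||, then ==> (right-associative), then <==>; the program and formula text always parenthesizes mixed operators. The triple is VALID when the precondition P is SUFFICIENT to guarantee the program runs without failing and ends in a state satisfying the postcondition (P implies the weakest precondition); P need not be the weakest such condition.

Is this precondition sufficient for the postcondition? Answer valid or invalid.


Working backward. After the program, the postcondition e - 4 >= 9 ==> val - 2 < 6 must hold; in canonical form it is e >= 13 ==> val < 8.
Before w := 3*g + 1: e >= 13 ==> val < 8
Before e := 3*t + 5: 3*t >= 8 ==> val < 8
The weakest precondition is 3*t >= 8 ==> val < 8.
Check whether 3*t >= 8 ==> val < 9 implies it.
Countermodel: at the initial state t = 3, val = 8, the precondition holds but the weakest precondition fails.
Answer: invalid


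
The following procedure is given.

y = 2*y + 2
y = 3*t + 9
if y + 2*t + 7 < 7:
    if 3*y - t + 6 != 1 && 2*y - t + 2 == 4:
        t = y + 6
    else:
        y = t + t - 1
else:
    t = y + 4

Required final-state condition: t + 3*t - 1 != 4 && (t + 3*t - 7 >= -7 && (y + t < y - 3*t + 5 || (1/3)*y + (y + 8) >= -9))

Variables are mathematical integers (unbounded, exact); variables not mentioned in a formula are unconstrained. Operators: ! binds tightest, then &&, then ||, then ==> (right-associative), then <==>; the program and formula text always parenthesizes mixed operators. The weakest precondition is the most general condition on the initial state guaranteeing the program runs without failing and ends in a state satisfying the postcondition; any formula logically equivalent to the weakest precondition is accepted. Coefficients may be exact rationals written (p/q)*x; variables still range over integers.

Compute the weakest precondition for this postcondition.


Working backward. After the program, the postcondition t + 3*t - 1 != 4 && (t + 3*t - 7 >= -7 && (y + t < y - 3*t + 5 || (1/3)*y + (y + 8) >= -9)) must hold; in canonical form it is 4*t != 5 && 4*t >= 0 && (4*t < 5 || (4/3)*y >= -17).
Then branch requires ((3*y != t - 5 && 2*y == t + 2) ==> (4*y != -19 && 4*y >= -24 && (4*y < -19 || (4/3)*y >= -17))) && ((!(3*y != t - 5 && 2*y == t + 2)) ==> (4*t != 5 && 4*t >= 0 && (4*t < 5 || (8/3)*t >= -47/3))); else branch requires 4*y != -11 && 4*y >= -16 && (4*y < -11 || (4/3)*y >= -17).
Before the if: (2*t + y < 0 ==> (((3*y != t - 5 && 2*y == t + 2) ==> (4*y != -19 && 4*y >= -24 && (4*y < -19 || (4/3)*y >= -17))) && ((!(3*y != t - 5 && 2*y == t + 2)) ==> (4*t != 5 && 4*t >= 0 && (4*t < 5 || (8/3)*t >= -47/3))))) && ((!(2*t + y < 0)) ==> (4*y != -11 && 4*y >= -16 && (4*y < -11 || (4/3)*y >= -17)))
Before y := 3*t + 9: (5*t < -9 ==> (((8*t != -32 && 5*t == -16) ==> (12*t != -55 && 12*t >= -60 && (12*t < -55 || 4*t >= -29))) && ((!(8*t != -32 && 5*t == -16)) ==> (4*t != 5 && 4*t >= 0 && (4*t < 5 || (8/3)*t >= -47/3))))) && ((!(5*t < -9)) ==> (12*t != -47 && 12*t >= -52 && (12*t < -47 || 4*t >= -29)))
Before y := 2*y + 2: (5*t < -9 ==> (((8*t != -32 && 5*t == -16) ==> (12*t != -55 && 12*t >= -60 && (12*t < -55 || 4*t >= -29))) && ((!(8*t != -32 && 5*t == -16)) ==> (4*t != 5 && 4*t >= 0 && (4*t < 5 || (8/3)*t >= -47/3))))) && ((!(5*t < -9)) ==> (12*t != -47 && 12*t >= -52 && (12*t < -47 || 4*t >= -29)))
Answer: WP = (5*t < -9 ==> (((8*t != -32 && 5*t == -16) ==> (12*t != -55 && 12*t >= -60 && (12*t < -55 || 4*t >= -29))) && ((!(8*t != -32 && 5*t == -16)) ==> (4*t != 5 && 4*t >= 0 && (4*t < 5 || (8/3)*t >= -47/3))))) && ((!(5*t < -9)) ==> (12*t != -47 && 12*t >= -52 && (12*t < -47 || 4*t >= -29)))


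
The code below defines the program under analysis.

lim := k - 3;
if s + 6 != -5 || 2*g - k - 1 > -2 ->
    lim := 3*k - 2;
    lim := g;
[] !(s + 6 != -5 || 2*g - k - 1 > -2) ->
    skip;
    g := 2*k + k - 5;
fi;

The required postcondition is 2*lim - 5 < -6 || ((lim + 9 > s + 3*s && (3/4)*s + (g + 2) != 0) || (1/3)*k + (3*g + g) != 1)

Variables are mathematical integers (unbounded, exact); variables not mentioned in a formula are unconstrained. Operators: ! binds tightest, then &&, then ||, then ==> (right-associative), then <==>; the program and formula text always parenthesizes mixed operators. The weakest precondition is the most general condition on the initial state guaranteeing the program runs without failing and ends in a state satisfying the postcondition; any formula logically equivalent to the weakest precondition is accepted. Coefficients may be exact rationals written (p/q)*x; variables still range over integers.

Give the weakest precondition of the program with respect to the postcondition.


Working backward. After the program, the postcondition 2*lim - 5 < -6 || ((lim + 9 > s + 3*s && (3/4)*s + (g + 2) != 0) || (1/3)*k + (3*g + g) != 1) must hold; in canonical form it is 2*lim < -1 || (lim > 4*s - 9 && g + (3/4)*s != -2) || 4*g + (1/3)*k != 1.
Then branch requires 2*g < -1 || (g > 4*s - 9 && g + (3/4)*s != -2) || 4*g + (1/3)*k != 1; else branch requires 2*lim < -1 || (lim > 4*s - 9 && 3*k + (3/4)*s != 3) || (37/3)*k != 21.
Before the if: ((s != -11 || 2*g > k - 1) ==> (2*g < -1 || (g > 4*s - 9 && g + (3/4)*s != -2) || 4*g + (1/3)*k != 1)) && ((!(s != -11 || 2*g > k - 1)) ==> (2*lim < -1 || (lim > 4*s - 9 && 3*k + (3/4)*s != 3) || (37/3)*k != 21))
Before lim := k - 3: ((s != -11 || 2*g > k - 1) ==> (2*g < -1 || (g > 4*s - 9 && g + (3/4)*s != -2) || 4*g + (1/3)*k != 1)) && ((!(s != -11 || 2*g > k - 1)) ==> (2*k < 5 || (k > 4*s - 6 && 3*k + (3/4)*s != 3) || (37/3)*k != 21))
Answer: WP = ((s != -11 || 2*g > k - 1) ==> (2*g < -1 || (g > 4*s - 9 && g + (3/4)*s != -2) || 4*g + (1/3)*k != 1)) && ((!(s != -11 || 2*g > k - 1)) ==> (2*k < 5 || (k > 4*s - 6 && 3*k + (3/4)*s != 3) || (37/3)*k != 21))


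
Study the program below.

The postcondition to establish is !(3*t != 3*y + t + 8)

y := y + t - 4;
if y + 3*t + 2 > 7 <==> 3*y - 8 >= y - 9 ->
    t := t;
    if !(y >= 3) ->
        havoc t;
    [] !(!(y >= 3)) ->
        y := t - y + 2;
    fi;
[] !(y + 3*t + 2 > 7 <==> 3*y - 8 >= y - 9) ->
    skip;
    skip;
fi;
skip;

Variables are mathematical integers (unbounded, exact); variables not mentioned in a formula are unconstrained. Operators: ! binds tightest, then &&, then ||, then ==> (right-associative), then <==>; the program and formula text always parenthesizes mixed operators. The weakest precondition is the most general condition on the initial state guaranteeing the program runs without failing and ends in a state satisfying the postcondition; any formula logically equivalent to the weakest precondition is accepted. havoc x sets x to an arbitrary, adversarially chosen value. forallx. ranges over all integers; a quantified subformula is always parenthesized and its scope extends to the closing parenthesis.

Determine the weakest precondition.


Working backward. After the program, the postcondition !(3*t != 3*y + t + 8) must hold; in canonical form it is !(2*t != 3*y + 8).
Before skip: !(2*t != 3*y + 8)
Then branch requires ((!(y >= 3)) ==> (forall t_1. (!(2*t_1 != 3*y + 8)))) && (y >= 3 ==> (!(3*y != t + 14))); else branch requires !(2*t != 3*y + 8).
Before the if: ((3*t + y > 5 <==> 2*y >= -1) ==> (((!(y >= 3)) ==> (forall t_1. (!(2*t_1 != 3*y + 8)))) && (y >= 3 ==> (!(3*y != t + 14))))) && ((!(3*t + y > 5 <==> 2*y >= -1)) ==> (!(2*t != 3*y + 8)))
Before y := y + t - 4: ((4*t + y > 9 <==> 2*t + 2*y >= 7) ==> (((!(t + y >= 7)) ==> (forall t_1. (!(2*t_1 != 3*t + 3*y - 4)))) && (t + y >= 7 ==> (!(2*t + 3*y != 26))))) && ((!(4*t + y > 9 <==> 2*t + 2*y >= 7)) ==> (!(t + 3*y != 4)))
Answer: WP = ((4*t + y > 9 <==> 2*t + 2*y >= 7) ==> (((!(t + y >= 7)) ==> (forall t_1. (!(2*t_1 != 3*t + 3*y - 4)))) && (t + y >= 7 ==> (!(2*t + 3*y != 26))))) && ((!(4*t + y > 9 <==> 2*t + 2*y >= 7)) ==> (!(t + 3*y != 4)))


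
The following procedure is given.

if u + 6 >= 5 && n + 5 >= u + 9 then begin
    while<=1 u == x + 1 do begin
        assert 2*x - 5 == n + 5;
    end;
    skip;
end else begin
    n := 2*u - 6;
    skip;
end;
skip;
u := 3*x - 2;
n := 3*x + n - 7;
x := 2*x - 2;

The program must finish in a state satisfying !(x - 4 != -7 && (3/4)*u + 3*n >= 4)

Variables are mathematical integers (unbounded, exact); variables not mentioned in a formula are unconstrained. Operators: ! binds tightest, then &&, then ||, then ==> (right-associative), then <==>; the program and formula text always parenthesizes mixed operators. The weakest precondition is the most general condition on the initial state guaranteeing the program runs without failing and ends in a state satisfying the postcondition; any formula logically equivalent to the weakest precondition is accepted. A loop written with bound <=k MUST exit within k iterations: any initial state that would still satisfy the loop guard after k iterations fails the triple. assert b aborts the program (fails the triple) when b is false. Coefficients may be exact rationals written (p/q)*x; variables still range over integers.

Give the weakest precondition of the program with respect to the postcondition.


Working backward. After the program, the postcondition !(x - 4 != -7 && (3/4)*u + 3*n >= 4) must hold; in canonical form it is !(x != -3 && 3*n + (3/4)*u >= 4).
Before x := 2*x - 2: !(2*x != -1 && 3*n + (3/4)*u >= 4)
Before n := 3*x + n - 7: !(2*x != -1 && 3*n + (3/4)*u + 9*x >= 25)
Before u := 3*x - 2: !(2*x != -1 && 3*n + (45/4)*x >= 53/2)
Before skip: !(2*x != -1 && 3*n + (45/4)*x >= 53/2)
Then branch requires (u == x + 1 ==> (2*x == n + 10 && (!(u == x + 1)) && (!(2*x != -1 && 3*n + (45/4)*x >= 53/2)))) && ((!(u == x + 1)) ==> (!(2*x != -1 && 3*n + (45/4)*x >= 53/2))); else branch requires !(2*x != -1 && 6*u + (45/4)*x >= 89/2).
Before the if: ((u >= -1 && n >= u + 4) ==> ((u == x + 1 ==> (2*x == n + 10 && (!(u == x + 1)) && (!(2*x != -1 && 3*n + (45/4)*x >= 53/2)))) && ((!(u == x + 1)) ==> (!(2*x != -1 && 3*n + (45/4)*x >= 53/2))))) && ((!(u >= -1 && n >= u + 4)) ==> (!(2*x != -1 && 6*u + (45/4)*x >= 89/2)))
Answer: WP = ((u >= -1 && n >= u + 4) ==> ((u == x + 1 ==> (2*x == n + 10 && (!(u == x + 1)) && (!(2*x != -1 && 3*n + (45/4)*x >= 53/2)))) && ((!(u == x + 1)) ==> (!(2*x != -1 && 3*n + (45/4)*x >= 53/2))))) && ((!(u >= -1 && n >= u + 4)) ==> (!(2*x != -1 && 6*u + (45/4)*x >= 89/2)))


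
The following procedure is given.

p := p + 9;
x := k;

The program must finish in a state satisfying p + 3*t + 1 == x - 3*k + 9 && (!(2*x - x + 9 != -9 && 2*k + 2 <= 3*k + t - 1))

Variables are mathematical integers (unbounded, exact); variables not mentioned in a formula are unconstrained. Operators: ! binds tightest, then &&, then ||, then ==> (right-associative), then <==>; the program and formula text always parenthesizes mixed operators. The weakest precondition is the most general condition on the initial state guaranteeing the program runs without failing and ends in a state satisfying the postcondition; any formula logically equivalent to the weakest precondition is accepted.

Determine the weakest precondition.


Working backward. After the program, the postcondition p + 3*t + 1 == x - 3*k + 9 && (!(2*x - x + 9 != -9 && 2*k + 2 <= 3*k + t - 1)) must hold; in canonical form it is 3*k + p + 3*t == x + 8 && (!(x != -18 && k + t >= 3)).
Before x := k: 2*k + p + 3*t == 8 && (!(k != -18 && k + t >= 3))
Before p := p + 9: 2*k + p + 3*t == -1 && (!(k != -18 && k + t >= 3))
Answer: WP = 2*k + p + 3*t == -1 && (!(k != -18 && k + t >= 3))


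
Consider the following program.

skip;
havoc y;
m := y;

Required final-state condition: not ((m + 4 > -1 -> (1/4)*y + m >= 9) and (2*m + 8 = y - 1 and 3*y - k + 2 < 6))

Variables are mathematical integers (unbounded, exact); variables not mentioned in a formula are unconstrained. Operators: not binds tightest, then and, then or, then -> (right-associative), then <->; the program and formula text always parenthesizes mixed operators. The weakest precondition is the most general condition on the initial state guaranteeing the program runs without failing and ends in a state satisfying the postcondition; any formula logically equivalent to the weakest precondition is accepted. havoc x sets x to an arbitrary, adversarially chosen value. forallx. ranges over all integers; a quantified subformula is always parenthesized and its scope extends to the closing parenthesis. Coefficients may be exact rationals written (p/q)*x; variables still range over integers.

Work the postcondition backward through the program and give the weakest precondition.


Working backward. After the program, the postcondition not ((m + 4 > -1 -> (1/4)*y + m >= 9) and (2*m + 8 = y - 1 and 3*y - k + 2 < 6)) must hold; in canonical form it is not ((m > -5 -> m + (1/4)*y >= 9) and 2*m = y - 9 and 3*y < k + 4).
Before m := y: not ((y > -5 -> (5/4)*y >= 9) and y = -9 and 3*y < k + 4)
Before havoc y: forall y_1. (not ((y_1 > -5 -> (5/4)*y_1 >= 9) and y_1 = -9 and 3*y_1 < k + 4))
Before skip: forall y_1. (not ((y_1 > -5 -> (5/4)*y_1 >= 9) and y_1 = -9 and 3*y_1 < k + 4))
Answer: WP = forall y_1. (not ((y_1 > -5 -> (5/4)*y_1 >= 9) and y_1 = -9 and 3*y_1 < k + 4))


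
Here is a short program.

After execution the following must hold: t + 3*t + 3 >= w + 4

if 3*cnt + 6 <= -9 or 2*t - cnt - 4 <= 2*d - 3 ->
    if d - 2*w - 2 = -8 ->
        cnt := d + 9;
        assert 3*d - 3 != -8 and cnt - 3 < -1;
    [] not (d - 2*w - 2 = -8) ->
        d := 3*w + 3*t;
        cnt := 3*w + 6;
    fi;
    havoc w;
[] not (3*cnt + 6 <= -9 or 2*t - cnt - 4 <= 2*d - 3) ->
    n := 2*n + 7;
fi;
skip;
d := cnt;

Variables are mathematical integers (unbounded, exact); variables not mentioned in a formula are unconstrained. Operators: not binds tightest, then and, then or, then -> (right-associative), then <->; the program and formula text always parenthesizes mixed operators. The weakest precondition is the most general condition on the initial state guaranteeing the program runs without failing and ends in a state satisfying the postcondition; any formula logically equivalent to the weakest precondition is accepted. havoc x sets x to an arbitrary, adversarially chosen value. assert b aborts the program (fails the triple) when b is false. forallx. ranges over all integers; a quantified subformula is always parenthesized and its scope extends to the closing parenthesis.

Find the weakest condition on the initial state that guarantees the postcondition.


Working backward. After the program, the postcondition t + 3*t + 3 >= w + 4 must hold; in canonical form it is 4*t >= w + 1.
Before d := cnt: 4*t >= w + 1
Before skip: 4*t >= w + 1
Then branch requires (d = 2*w - 6 -> (3*d != -5 and d < -7 and (forall w_1. 4*t >= w_1 + 1))) and ((not (d = 2*w - 6)) -> (forall w_1. 4*t >= w_1 + 1)); else branch requires 4*t >= w + 1.
Before the if: ((3*cnt <= -15 or 2*t <= cnt + 2*d + 1) -> ((d = 2*w - 6 -> (3*d != -5 and d < -7 and (forall w_1. 4*t >= w_1 + 1))) and ((not (d = 2*w - 6)) -> (forall w_1. 4*t >= w_1 + 1)))) and ((not (3*cnt <= -15 or 2*t <= cnt + 2*d + 1)) -> 4*t >= w + 1)
Answer: WP = ((3*cnt <= -15 or 2*t <= cnt + 2*d + 1) -> ((d = 2*w - 6 -> (3*d != -5 and d < -7 and (forall w_1. 4*t >= w_1 + 1))) and ((not (d = 2*w - 6)) -> (forall w_1. 4*t >= w_1 + 1)))) and ((not (3*cnt <= -15 or 2*t <= cnt + 2*d + 1)) -> 4*t >= w + 1)


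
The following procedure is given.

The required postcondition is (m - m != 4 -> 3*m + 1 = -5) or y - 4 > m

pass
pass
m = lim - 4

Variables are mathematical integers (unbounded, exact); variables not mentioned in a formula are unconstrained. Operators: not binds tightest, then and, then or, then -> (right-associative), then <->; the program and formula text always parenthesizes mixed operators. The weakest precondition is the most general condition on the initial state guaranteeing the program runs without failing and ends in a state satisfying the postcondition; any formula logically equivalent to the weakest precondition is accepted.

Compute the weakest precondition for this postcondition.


Working backward. After the program, the postcondition (m - m != 4 -> 3*m + 1 = -5) or y - 4 > m must hold; in canonical form it is 3*m = -6 or y > m + 4.
Before m := lim - 4: 3*lim = 6 or y > lim
Before skip: 3*lim = 6 or y > lim
Before skip: 3*lim = 6 or y > lim
Answer: WP = 3*lim = 6 or y > lim


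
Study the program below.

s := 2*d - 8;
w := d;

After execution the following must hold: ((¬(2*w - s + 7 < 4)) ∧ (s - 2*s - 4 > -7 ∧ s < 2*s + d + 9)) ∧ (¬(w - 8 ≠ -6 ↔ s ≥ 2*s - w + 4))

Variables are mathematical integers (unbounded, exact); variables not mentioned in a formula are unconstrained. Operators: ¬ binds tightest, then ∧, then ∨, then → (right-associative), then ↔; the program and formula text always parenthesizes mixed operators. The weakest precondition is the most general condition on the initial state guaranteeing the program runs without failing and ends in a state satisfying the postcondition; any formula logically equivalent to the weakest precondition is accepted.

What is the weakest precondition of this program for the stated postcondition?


Working backward. After the program, the postcondition ((¬(2*w - s + 7 < 4)) ∧ (s - 2*s - 4 > -7 ∧ s < 2*s + d + 9)) ∧ (¬(w - 8 ≠ -6 ↔ s ≥ 2*s - w + 4)) must hold; in canonical form it is (¬(2*w < s - 3)) ∧ s < 3 ∧ d + s > -9 ∧ (¬(w ≠ 2 ↔ w ≥ s + 4)).
Before w := d: (¬(2*d < s - 3)) ∧ s < 3 ∧ d + s > -9 ∧ (¬(d ≠ 2 ↔ d ≥ s + 4))
Before s := 2*d - 8: 2*d < 11 ∧ 3*d > -1 ∧ (¬(d ≠ 2 ↔ d ≤ 4))
Answer: WP = 2*d < 11 ∧ 3*d > -1 ∧ (¬(d ≠ 2 ↔ d ≤ 4))


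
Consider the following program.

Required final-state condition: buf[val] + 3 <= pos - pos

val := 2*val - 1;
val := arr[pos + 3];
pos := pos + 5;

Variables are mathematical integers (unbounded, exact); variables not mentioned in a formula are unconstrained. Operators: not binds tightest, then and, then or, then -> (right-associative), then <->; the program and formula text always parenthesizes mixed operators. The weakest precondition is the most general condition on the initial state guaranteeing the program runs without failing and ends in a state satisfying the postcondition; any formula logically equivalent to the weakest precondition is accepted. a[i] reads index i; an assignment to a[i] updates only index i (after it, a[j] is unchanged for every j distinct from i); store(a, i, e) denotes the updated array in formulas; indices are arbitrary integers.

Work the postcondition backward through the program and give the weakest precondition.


Working backward. After the program, the postcondition buf[val] + 3 <= pos - pos must hold; in canonical form it is buf[val] <= -3.
Before pos := pos + 5: buf[val] <= -3
Before val := arr[pos + 3]: buf[arr[pos + 3]] <= -3
Before val := 2*val - 1: buf[arr[pos + 3]] <= -3
Answer: WP = buf[arr[pos + 3]] <= -3


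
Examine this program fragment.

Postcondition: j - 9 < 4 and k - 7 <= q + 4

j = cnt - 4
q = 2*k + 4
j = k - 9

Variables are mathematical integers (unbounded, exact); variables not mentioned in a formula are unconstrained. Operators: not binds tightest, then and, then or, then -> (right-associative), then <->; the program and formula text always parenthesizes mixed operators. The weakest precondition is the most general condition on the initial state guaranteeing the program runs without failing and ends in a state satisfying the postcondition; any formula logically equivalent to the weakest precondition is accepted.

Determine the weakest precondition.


Working backward. After the program, the postcondition j - 9 < 4 and k - 7 <= q + 4 must hold; in canonical form it is j < 13 and k <= q + 11.
Before j := k - 9: k < 22 and k <= q + 11
Before q := 2*k + 4: k < 22 and k >= -15
Before j := cnt - 4: k < 22 and k >= -15
Answer: WP = k < 22 and k >= -15


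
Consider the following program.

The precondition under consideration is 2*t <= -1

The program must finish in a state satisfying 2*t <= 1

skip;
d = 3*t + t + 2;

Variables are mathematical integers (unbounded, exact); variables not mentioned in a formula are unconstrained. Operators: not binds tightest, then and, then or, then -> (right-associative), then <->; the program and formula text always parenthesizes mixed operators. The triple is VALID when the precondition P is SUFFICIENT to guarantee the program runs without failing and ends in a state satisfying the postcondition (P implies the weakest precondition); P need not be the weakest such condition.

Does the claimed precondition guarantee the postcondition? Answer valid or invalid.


Working backward. After the program, 2*t <= 1 must hold.
Before d := 3*t + t + 2: 2*t <= 1
Before skip: 2*t <= 1
The weakest precondition is 2*t <= 1.
Check whether 2*t <= -1 implies it.
Every state satisfying the precondition satisfies the weakest precondition: the implication holds.
Answer: valid


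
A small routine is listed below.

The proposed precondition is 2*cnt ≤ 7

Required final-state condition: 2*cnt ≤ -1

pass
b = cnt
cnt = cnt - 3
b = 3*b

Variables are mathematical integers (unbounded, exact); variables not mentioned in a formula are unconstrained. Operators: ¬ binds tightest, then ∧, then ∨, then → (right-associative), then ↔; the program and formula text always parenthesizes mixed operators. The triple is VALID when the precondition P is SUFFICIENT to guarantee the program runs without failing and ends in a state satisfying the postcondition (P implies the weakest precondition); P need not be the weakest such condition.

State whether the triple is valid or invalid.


Working backward. After the program, 2*cnt ≤ -1 must hold.
Before b := 3*b: 2*cnt ≤ -1
Before cnt := cnt - 3: 2*cnt ≤ 5
Before b := cnt: 2*cnt ≤ 5
Before skip: 2*cnt ≤ 5
The weakest precondition is 2*cnt ≤ 5.
Check whether 2*cnt ≤ 7 implies it.
Countermodel: at the initial state cnt = 3, the precondition holds but the weakest precondition fails.
Answer: invalid


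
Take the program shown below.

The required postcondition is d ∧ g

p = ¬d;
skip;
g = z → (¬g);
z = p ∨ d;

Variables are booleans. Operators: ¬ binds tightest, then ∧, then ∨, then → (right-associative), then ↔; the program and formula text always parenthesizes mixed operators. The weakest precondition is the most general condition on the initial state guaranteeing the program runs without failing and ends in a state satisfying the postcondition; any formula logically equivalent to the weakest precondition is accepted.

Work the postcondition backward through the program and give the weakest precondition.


Working backward. After the program, d ∧ g must hold.
Before z := p ∨ d: d ∧ g
Before g := z → (¬g): d ∧ (z → (¬g))
Before skip: d ∧ (z → (¬g))
Before p := ¬d: d ∧ (z → (¬g))
Answer: WP = d ∧ (z → (¬g))


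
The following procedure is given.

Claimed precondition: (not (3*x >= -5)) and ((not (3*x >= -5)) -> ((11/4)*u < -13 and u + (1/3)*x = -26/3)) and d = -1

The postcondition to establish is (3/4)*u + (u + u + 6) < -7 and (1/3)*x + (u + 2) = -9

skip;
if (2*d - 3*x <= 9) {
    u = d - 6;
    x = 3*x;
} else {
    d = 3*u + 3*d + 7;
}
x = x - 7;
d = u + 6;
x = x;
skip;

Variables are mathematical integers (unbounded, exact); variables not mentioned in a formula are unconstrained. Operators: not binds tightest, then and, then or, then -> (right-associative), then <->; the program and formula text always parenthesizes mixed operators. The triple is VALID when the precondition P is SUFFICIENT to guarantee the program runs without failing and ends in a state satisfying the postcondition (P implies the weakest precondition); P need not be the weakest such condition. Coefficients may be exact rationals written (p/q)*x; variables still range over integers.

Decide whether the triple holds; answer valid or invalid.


Working backward. After the program, the postcondition (3/4)*u + (u + u + 6) < -7 and (1/3)*x + (u + 2) = -9 must hold; in canonical form it is (11/4)*u < -13 and u + (1/3)*x = -11.
Before skip: (11/4)*u < -13 and u + (1/3)*x = -11
Before x := x: (11/4)*u < -13 and u + (1/3)*x = -11
Before d := u + 6: (11/4)*u < -13 and u + (1/3)*x = -11
Before x := x - 7: (11/4)*u < -13 and u + (1/3)*x = -26/3
Then branch requires (11/4)*d < 7/2 and d + x = -8/3; else branch requires (11/4)*u < -13 and u + (1/3)*x = -26/3.
Before the if: (2*d <= 3*x + 9 -> ((11/4)*d < 7/2 and d + x = -8/3)) and ((not (2*d <= 3*x + 9)) -> ((11/4)*u < -13 and u + (1/3)*x = -26/3))
Before skip: (2*d <= 3*x + 9 -> ((11/4)*d < 7/2 and d + x = -8/3)) and ((not (2*d <= 3*x + 9)) -> ((11/4)*u < -13 and u + (1/3)*x = -26/3))
The weakest precondition is (2*d <= 3*x + 9 -> ((11/4)*d < 7/2 and d + x = -8/3)) and ((not (2*d <= 3*x + 9)) -> ((11/4)*u < -13 and u + (1/3)*x = -26/3)).
Check whether (not (3*x >= -5)) and ((not (3*x >= -5)) -> ((11/4)*u < -13 and u + (1/3)*x = -26/3)) and d = -1 implies it.
Countermodel: at the initial state d = -1, u = -8, x = -2, the precondition holds but the weakest precondition fails.
Answer: invalid


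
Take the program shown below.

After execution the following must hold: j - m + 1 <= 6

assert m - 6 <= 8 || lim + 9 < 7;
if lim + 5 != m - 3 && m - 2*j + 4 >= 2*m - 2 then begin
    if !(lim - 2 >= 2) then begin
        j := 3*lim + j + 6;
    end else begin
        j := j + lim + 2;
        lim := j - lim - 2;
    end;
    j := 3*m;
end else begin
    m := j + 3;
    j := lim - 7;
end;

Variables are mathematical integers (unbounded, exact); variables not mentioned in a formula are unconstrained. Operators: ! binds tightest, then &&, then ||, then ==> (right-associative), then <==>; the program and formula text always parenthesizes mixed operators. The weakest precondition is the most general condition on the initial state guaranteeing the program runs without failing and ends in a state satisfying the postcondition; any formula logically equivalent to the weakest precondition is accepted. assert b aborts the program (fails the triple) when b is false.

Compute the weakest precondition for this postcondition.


Working backward. After the program, the postcondition j - m + 1 <= 6 must hold; in canonical form it is j <= m + 5.
Then branch requires ((!(lim >= 4)) ==> 2*m <= 5) && (lim >= 4 ==> 2*m <= 5); else branch requires lim <= j + 15.
Before the if: ((lim != m - 8 && 2*j + m <= 6) ==> (((!(lim >= 4)) ==> 2*m <= 5) && (lim >= 4 ==> 2*m <= 5))) && ((!(lim != m - 8 && 2*j + m <= 6)) ==> lim <= j + 15)
Before assert m - 6 <= 8 || lim + 9 < 7: (m <= 14 || lim < -2) && ((lim != m - 8 && 2*j + m <= 6) ==> (((!(lim >= 4)) ==> 2*m <= 5) && (lim >= 4 ==> 2*m <= 5))) && ((!(lim != m - 8 && 2*j + m <= 6)) ==> lim <= j + 15)
Answer: WP = (m <= 14 || lim < -2) && ((lim != m - 8 && 2*j + m <= 6) ==> (((!(lim >= 4)) ==> 2*m <= 5) && (lim >= 4 ==> 2*m <= 5))) && ((!(lim != m - 8 && 2*j + m <= 6)) ==> lim <= j + 15)


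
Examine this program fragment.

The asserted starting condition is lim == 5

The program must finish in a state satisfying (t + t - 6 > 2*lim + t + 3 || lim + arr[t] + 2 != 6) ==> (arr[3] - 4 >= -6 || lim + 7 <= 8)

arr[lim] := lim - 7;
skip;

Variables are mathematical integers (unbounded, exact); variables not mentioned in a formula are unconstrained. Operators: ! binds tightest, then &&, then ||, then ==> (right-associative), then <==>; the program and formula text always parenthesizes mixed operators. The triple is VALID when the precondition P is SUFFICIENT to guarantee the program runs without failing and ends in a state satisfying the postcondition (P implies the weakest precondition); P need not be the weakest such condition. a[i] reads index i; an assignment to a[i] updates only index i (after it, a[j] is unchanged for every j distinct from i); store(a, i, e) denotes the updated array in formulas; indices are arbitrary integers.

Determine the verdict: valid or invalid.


Working backward. After the program, the postcondition (t + t - 6 > 2*lim + t + 3 || lim + arr[t] + 2 != 6) ==> (arr[3] - 4 >= -6 || lim + 7 <= 8) must hold; in canonical form it is (t > 2*lim + 9 || arr[t] + lim != 4) ==> (arr[3] >= -2 || lim <= 1).
Before skip: (t > 2*lim + 9 || arr[t] + lim != 4) ==> (arr[3] >= -2 || lim <= 1)
Before arr[lim] := lim - 7: (t > 2*lim + 9 || store(arr, lim, lim - 7)[t] + lim != 4) ==> (store(arr, lim, lim - 7)[3] >= -2 || lim <= 1)
The weakest precondition is (t > 2*lim + 9 || store(arr, lim, lim - 7)[t] + lim != 4) ==> (store(arr, lim, lim - 7)[3] >= -2 || lim <= 1).
Check whether lim == 5 implies it.
Countermodel: at the initial state arr = {[3] = -3, [5] = 2, [20] = 2, elsewhere 2}, lim = 5, t = 20, the precondition holds but the weakest precondition fails.
Answer: invalid
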